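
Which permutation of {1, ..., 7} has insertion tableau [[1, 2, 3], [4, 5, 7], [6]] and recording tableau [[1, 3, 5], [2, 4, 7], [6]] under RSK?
Reverse RSK: for i = n, n-1, ..., 1, locate i in Q, remove the corresponding corner cell from P, and reverse-bump its entry up through P; the value ejected from row 1 is w(i).

So w = 4 1 6 5 7 2 3.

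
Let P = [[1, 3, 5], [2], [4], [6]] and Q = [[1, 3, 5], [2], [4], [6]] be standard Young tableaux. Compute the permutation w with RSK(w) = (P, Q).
6 2 4 3 5 1

Reverse the RSK construction: for i from n down to 1, find the cell of Q containing i, remove the entry at that cell from P, and reverse-bump it up through P; the value ejected from row 1 is w(i).

Step i=6: Q has 6 at row 4, column 1; remove 6 from row 4 of P and reverse-bump: 6 enters row 3 and ejects 4; 4 enters row 2 and ejects 2; 2 enters row 1 and ejects 1. So w(6) = 1. P is now [[2, 3, 5], [4], [6]].
Step i=5: Q has 5 at row 1, column 3; remove that cell from P, ejecting 5. So w(5) = 5. P is now [[2, 3], [4], [6]].
Step i=4: Q has 4 at row 3, column 1; remove 6 from row 3 of P and reverse-bump: 6 enters row 2 and ejects 4; 4 enters row 1 and ejects 3. So w(4) = 3. P is now [[2, 4], [6]].
Step i=3: Q has 3 at row 1, column 2; remove that cell from P, ejecting 4. So w(3) = 4. P is now [[2], [6]].
Step i=2: Q has 2 at row 2, column 1; remove 6 from row 2 of P and reverse-bump: 6 enters row 1 and ejects 2. So w(2) = 2. P is now [[6]].
Step i=1: Q has 1 at row 1, column 1; remove that cell from P, ejecting 6. So w(1) = 6. P is now [].

So w = 6 2 4 3 5 1.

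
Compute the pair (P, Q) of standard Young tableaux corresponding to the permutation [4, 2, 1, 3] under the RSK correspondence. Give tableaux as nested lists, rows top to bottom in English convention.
Insert each entry of the permutation into P by Schensted row insertion, recording in Q the position of each new cell.

Insert 4: appended to row 1. P = [[4]], Q = [[1]].
Insert 2: 2 bumps 4 from row 1; 4 starts row 2. P = [[2], [4]], Q = [[1], [2]].
Insert 1: 1 bumps 2 from row 1; 2 bumps 4 from row 2; 4 starts row 3. P = [[1], [2], [4]], Q = [[1], [2], [3]].
Insert 3: appended to row 1. P = [[1, 3], [2], [4]], Q = [[1, 4], [2], [3]].

So P = [[1, 3], [2], [4]], Q = [[1, 4], [2], [3]].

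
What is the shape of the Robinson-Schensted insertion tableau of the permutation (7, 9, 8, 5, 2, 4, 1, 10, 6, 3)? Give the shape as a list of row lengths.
[3, 3, 2, 1, 1]

Row-insert each entry into an empty tableau.

After inserting 7: P = [[7]].
After inserting 9: P = [[7, 9]].
After inserting 8: P = [[7, 8], [9]].
After inserting 5: P = [[5, 8], [7], [9]].
After inserting 2: P = [[2, 8], [5], [7], [9]].
After inserting 4: P = [[2, 4], [5, 8], [7], [9]].
After inserting 1: P = [[1, 4], [2, 8], [5], [7], [9]].
After inserting 10: P = [[1, 4, 10], [2, 8], [5], [7], [9]].
After inserting 6: P = [[1, 4, 6], [2, 8, 10], [5], [7], [9]].
After inserting 3: P = [[1, 3, 6], [2, 4, 10], [5, 8], [7], [9]].

The final insertion tableau P = [[1, 3, 6], [2, 4, 10], [5, 8], [7], [9]] has shape [3, 3, 2, 1, 1].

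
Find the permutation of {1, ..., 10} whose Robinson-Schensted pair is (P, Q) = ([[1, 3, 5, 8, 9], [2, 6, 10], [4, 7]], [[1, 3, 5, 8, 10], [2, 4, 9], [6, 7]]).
4 2 7 3 6 1 5 10 8 9

Reverse the RSK construction: for i from n down to 1, find the cell of Q containing i, remove the entry at that cell from P, and reverse-bump it up through P; the value ejected from row 1 is w(i).

Step i=10: Q has 10 at row 1, column 5; remove that cell from P, ejecting 9. So w(10) = 9. P is now [[1, 3, 5, 8], [2, 6, 10], [4, 7]].
Step i=9: Q has 9 at row 2, column 3; remove 10 from row 2 of P and reverse-bump: 10 enters row 1 and ejects 8. So w(9) = 8. P is now [[1, 3, 5, 10], [2, 6], [4, 7]].
Step i=8: Q has 8 at row 1, column 4; remove that cell from P, ejecting 10. So w(8) = 10. P is now [[1, 3, 5], [2, 6], [4, 7]].
Step i=7: Q has 7 at row 3, column 2; remove 7 from row 3 of P and reverse-bump: 7 enters row 2 and ejects 6; 6 enters row 1 and ejects 5. So w(7) = 5. P is now [[1, 3, 6], [2, 7], [4]].
Step i=6: Q has 6 at row 3, column 1; remove 4 from row 3 of P and reverse-bump: 4 enters row 2 and ejects 2; 2 enters row 1 and ejects 1. So w(6) = 1. P is now [[2, 3, 6], [4, 7]].
Step i=5: Q has 5 at row 1, column 3; remove that cell from P, ejecting 6. So w(5) = 6. P is now [[2, 3], [4, 7]].
Step i=4: Q has 4 at row 2, column 2; remove 7 from row 2 of P and reverse-bump: 7 enters row 1 and ejects 3. So w(4) = 3. P is now [[2, 7], [4]].
Step i=3: Q has 3 at row 1, column 2; remove that cell from P, ejecting 7. So w(3) = 7. P is now [[2], [4]].
Step i=2: Q has 2 at row 2, column 1; remove 4 from row 2 of P and reverse-bump: 4 enters row 1 and ejects 2. So w(2) = 2. P is now [[4]].
Step i=1: Q has 1 at row 1, column 1; remove that cell from P, ejecting 4. So w(1) = 4. P is now [].

So w = 4 2 7 3 6 1 5 10 8 9.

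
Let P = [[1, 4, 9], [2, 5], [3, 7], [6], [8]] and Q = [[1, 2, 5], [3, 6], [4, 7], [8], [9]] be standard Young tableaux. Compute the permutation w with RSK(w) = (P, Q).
Reverse the RSK construction: for i from n down to 1, find the cell of Q containing i, remove the entry at that cell from P, and reverse-bump it up through P; the value ejected from row 1 is w(i).

Step i=9: Q has 9 at row 5, column 1; remove 8 from row 5 of P and reverse-bump: 8 enters row 4 and ejects 6; 6 enters row 3 and ejects 3; 3 enters row 2 and ejects 2; 2 enters row 1 and ejects 1. So w(9) = 1. P is now [[2, 4, 9], [3, 5], [6, 7], [8]].
Step i=8: Q has 8 at row 4, column 1; remove 8 from row 4 of P and reverse-bump: 8 enters row 3 and ejects 7; 7 enters row 2 and ejects 5; 5 enters row 1 and ejects 4. So w(8) = 4. P is now [[2, 5, 9], [3, 7], [6, 8]].
Step i=7: Q has 7 at row 3, column 2; remove 8 from row 3 of P and reverse-bump: 8 enters row 2 and ejects 7; 7 enters row 1 and ejects 5. So w(7) = 5. P is now [[2, 7, 9], [3, 8], [6]].
Step i=6: Q has 6 at row 2, column 2; remove 8 from row 2 of P and reverse-bump: 8 enters row 1 and ejects 7. So w(6) = 7. P is now [[2, 8, 9], [3], [6]].
Step i=5: Q has 5 at row 1, column 3; remove that cell from P, ejecting 9. So w(5) = 9. P is now [[2, 8], [3], [6]].
Step i=4: Q has 4 at row 3, column 1; remove 6 from row 3 of P and reverse-bump: 6 enters row 2 and ejects 3; 3 enters row 1 and ejects 2. So w(4) = 2. P is now [[3, 8], [6]].
Step i=3: Q has 3 at row 2, column 1; remove 6 from row 2 of P and reverse-bump: 6 enters row 1 and ejects 3. So w(3) = 3. P is now [[6, 8]].
Step i=2: Q has 2 at row 1, column 2; remove that cell from P, ejecting 8. So w(2) = 8. P is now [[6]].
Step i=1: Q has 1 at row 1, column 1; remove that cell from P, ejecting 6. So w(1) = 6. P is now [].

So w = 6 8 3 2 9 7 5 4 1.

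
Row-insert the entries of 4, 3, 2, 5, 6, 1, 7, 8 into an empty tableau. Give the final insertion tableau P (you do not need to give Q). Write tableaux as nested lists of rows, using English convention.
P = [[1, 5, 6, 7, 8], [2], [3], [4]]

Insert 4: appended to row 1. P = [[4]].
Insert 3: 3 bumps 4 from row 1; 4 starts row 2. P = [[3], [4]].
Insert 2: 2 bumps 3 from row 1; 3 bumps 4 from row 2; 4 starts row 3. P = [[2], [3], [4]].
Insert 5: appended to row 1. P = [[2, 5], [3], [4]].
Insert 6: appended to row 1. P = [[2, 5, 6], [3], [4]].
Insert 1: 1 bumps 2 from row 1; 2 bumps 3 from row 2; 3 bumps 4 from row 3; 4 starts row 4. P = [[1, 5, 6], [2], [3], [4]].
Insert 7: appended to row 1. P = [[1, 5, 6, 7], [2], [3], [4]].
Insert 8: appended to row 1. P = [[1, 5, 6, 7, 8], [2], [3], [4]].

So P = [[1, 5, 6, 7, 8], [2], [3], [4]].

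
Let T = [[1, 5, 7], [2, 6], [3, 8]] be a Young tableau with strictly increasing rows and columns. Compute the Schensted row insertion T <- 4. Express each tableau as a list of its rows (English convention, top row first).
In row 1, 4 replaces 5 (the leftmost entry greater than 4); 5 is bumped to row 2. In row 2, 5 replaces 6 (the leftmost entry greater than 5); 6 is bumped to row 3. In row 3, 6 replaces 8 (the leftmost entry greater than 6); 8 is bumped to row 4. 8 starts a new row 4. The new tableau is [[1, 4, 7], [2, 5], [3, 6], [8]].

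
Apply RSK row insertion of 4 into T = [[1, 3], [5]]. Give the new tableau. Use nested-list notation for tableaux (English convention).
4 is larger than every entry of row 1, so it is appended to row 1. The new tableau is [[1, 3, 4], [5]].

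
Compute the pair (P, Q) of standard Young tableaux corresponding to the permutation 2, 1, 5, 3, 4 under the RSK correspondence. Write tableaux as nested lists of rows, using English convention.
Insert each entry of the permutation into P by Schensted row insertion, recording in Q the position of each new cell.

Insert 2: appended to row 1. P = [[2]].
Insert 1: 1 bumps 2 from row 1; 2 starts row 2. P = [[1], [2]].
Insert 5: appended to row 1. P = [[1, 5], [2]].
Insert 3: 3 bumps 5 from row 1; 5 appends to row 2. P = [[1, 3], [2, 5]].
Insert 4: appended to row 1. P = [[1, 3, 4], [2, 5]].

So P = [[1, 3, 4], [2, 5]], Q = [[1, 3, 5], [2, 4]].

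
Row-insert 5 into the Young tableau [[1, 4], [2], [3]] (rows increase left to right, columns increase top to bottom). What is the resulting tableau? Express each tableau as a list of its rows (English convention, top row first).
5 is larger than every entry of row 1, so it is appended to row 1. The new tableau is [[1, 4, 5], [2], [3]].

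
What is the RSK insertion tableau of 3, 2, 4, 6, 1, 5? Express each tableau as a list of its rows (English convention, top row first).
P = [[1, 4, 5], [2, 6], [3]]

Insert 3: appended to row 1. P = [[3]].
Insert 2: 2 bumps 3 from row 1; 3 starts row 2. P = [[2], [3]].
Insert 4: appended to row 1. P = [[2, 4], [3]].
Insert 6: appended to row 1. P = [[2, 4, 6], [3]].
Insert 1: 1 bumps 2 from row 1; 2 bumps 3 from row 2; 3 starts row 3. P = [[1, 4, 6], [2], [3]].
Insert 5: 5 bumps 6 from row 1; 6 appends to row 2. P = [[1, 4, 5], [2, 6], [3]].

So P = [[1, 4, 5], [2, 6], [3]].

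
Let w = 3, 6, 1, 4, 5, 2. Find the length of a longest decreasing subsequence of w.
3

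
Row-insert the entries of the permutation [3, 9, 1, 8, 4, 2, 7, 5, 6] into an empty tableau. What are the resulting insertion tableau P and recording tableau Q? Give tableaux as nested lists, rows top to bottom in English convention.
Insert each entry of the permutation into P by Schensted row insertion, recording in Q the position of each new cell.

After inserting 3: P = [[3]].
After inserting 9: P = [[3, 9]].
After inserting 1: P = [[1, 9], [3]].
After inserting 8: P = [[1, 8], [3, 9]].
After inserting 4: P = [[1, 4], [3, 8], [9]].
After inserting 2: P = [[1, 2], [3, 4], [8], [9]].
After inserting 7: P = [[1, 2, 7], [3, 4], [8], [9]].
After inserting 5: P = [[1, 2, 5], [3, 4, 7], [8], [9]].
After inserting 6: P = [[1, 2, 5, 6], [3, 4, 7], [8], [9]].

So P = [[1, 2, 5, 6], [3, 4, 7], [8], [9]], Q = [[1, 2, 7, 9], [3, 4, 8], [5], [6]].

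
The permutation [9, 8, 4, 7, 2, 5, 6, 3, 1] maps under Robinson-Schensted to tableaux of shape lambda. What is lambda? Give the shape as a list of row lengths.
[3, 2, 1, 1, 1, 1]

Row-insert each entry into an empty tableau.

After inserting 9: P = [[9]].
After inserting 8: P = [[8], [9]].
After inserting 4: P = [[4], [8], [9]].
After inserting 7: P = [[4, 7], [8], [9]].
After inserting 2: P = [[2, 7], [4], [8], [9]].
After inserting 5: P = [[2, 5], [4, 7], [8], [9]].
After inserting 6: P = [[2, 5, 6], [4, 7], [8], [9]].
After inserting 3: P = [[2, 3, 6], [4, 5], [7], [8], [9]].
After inserting 1: P = [[1, 3, 6], [2, 5], [4], [7], [8], [9]].

The final insertion tableau P = [[1, 3, 6], [2, 5], [4], [7], [8], [9]] has shape [3, 2, 1, 1, 1, 1].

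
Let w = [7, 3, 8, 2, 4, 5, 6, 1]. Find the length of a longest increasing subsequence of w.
4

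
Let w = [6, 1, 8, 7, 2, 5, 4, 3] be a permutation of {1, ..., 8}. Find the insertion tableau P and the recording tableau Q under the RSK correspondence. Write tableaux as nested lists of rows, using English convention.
P = [[1, 2, 3], [4, 7], [5], [6], [8]], Q = [[1, 3, 6], [2, 4], [5], [7], [8]]

Insert each entry of the permutation into P by Schensted row insertion, recording in Q the position of each new cell.

Insert 6: appended to row 1. P = [[6]].
Insert 1: 1 bumps 6 from row 1; 6 starts row 2. P = [[1], [6]].
Insert 8: appended to row 1. P = [[1, 8], [6]].
Insert 7: 7 bumps 8 from row 1; 8 appends to row 2. P = [[1, 7], [6, 8]].
Insert 2: 2 bumps 7 from row 1; 7 bumps 8 from row 2; 8 starts row 3. P = [[1, 2], [6, 7], [8]].
Insert 5: appended to row 1. P = [[1, 2, 5], [6, 7], [8]].
Insert 4: 4 bumps 5 from row 1; 5 bumps 6 from row 2; 6 bumps 8 from row 3; 8 starts row 4. P = [[1, 2, 4], [5, 7], [6], [8]].
Insert 3: 3 bumps 4 from row 1; 4 bumps 5 from row 2; 5 bumps 6 from row 3; 6 bumps 8 from row 4; 8 starts row 5. P = [[1, 2, 3], [4, 7], [5], [6], [8]].

So P = [[1, 2, 3], [4, 7], [5], [6], [8]], Q = [[1, 3, 6], [2, 4], [5], [7], [8]].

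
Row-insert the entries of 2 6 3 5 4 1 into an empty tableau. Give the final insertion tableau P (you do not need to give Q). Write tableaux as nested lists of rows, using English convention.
P = [[1, 3, 4], [2], [5], [6]]

Insert 2: appended to row 1. P = [[2]].
Insert 6: appended to row 1. P = [[2, 6]].
Insert 3: 3 bumps 6 from row 1; 6 starts row 2. P = [[2, 3], [6]].
Insert 5: appended to row 1. P = [[2, 3, 5], [6]].
Insert 4: 4 bumps 5 from row 1; 5 bumps 6 from row 2; 6 starts row 3. P = [[2, 3, 4], [5], [6]].
Insert 1: 1 bumps 2 from row 1; 2 bumps 5 from row 2; 5 bumps 6 from row 3; 6 starts row 4. P = [[1, 3, 4], [2], [5], [6]].

So P = [[1, 3, 4], [2], [5], [6]].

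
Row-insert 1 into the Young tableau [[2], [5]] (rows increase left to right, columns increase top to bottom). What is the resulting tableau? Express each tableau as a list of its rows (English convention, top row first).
[[1], [2], [5]]

In row 1, 1 replaces 2 (the leftmost entry greater than 1); 2 is bumped to row 2. In row 2, 2 replaces 5 (the leftmost entry greater than 2); 5 is bumped to row 3. 5 starts a new row 3. The new tableau is [[1], [2], [5]].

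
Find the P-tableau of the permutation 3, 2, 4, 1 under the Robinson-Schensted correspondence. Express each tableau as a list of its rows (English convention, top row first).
After inserting 3: P = [[3]].
After inserting 2: P = [[2], [3]].
After inserting 4: P = [[2, 4], [3]].
After inserting 1: P = [[1, 4], [2], [3]].

So P = [[1, 4], [2], [3]].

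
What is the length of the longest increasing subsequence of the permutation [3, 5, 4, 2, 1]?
2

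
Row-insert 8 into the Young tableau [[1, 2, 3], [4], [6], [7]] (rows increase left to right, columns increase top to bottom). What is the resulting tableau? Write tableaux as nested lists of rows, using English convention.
[[1, 2, 3, 8], [4], [6], [7]]

8 is larger than every entry of row 1, so it is appended to row 1. The new tableau is [[1, 2, 3, 8], [4], [6], [7]].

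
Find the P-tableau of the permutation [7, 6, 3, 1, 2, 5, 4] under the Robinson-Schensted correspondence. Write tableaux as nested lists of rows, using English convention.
P = [[1, 2, 4], [3, 5], [6], [7]]

After inserting 7: P = [[7]].
After inserting 6: P = [[6], [7]].
After inserting 3: P = [[3], [6], [7]].
After inserting 1: P = [[1], [3], [6], [7]].
After inserting 2: P = [[1, 2], [3], [6], [7]].
After inserting 5: P = [[1, 2, 5], [3], [6], [7]].
After inserting 4: P = [[1, 2, 4], [3, 5], [6], [7]].

So P = [[1, 2, 4], [3, 5], [6], [7]].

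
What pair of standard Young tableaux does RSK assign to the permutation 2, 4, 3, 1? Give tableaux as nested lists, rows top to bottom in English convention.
P = [[1, 3], [2], [4]], Q = [[1, 2], [3], [4]]

Insert each entry of the permutation into P by Schensted row insertion, recording in Q the position of each new cell.

After inserting 2: P = [[2]].
After inserting 4: P = [[2, 4]].
After inserting 3: P = [[2, 3], [4]].
After inserting 1: P = [[1, 3], [2], [4]].

So P = [[1, 3], [2], [4]], Q = [[1, 2], [3], [4]].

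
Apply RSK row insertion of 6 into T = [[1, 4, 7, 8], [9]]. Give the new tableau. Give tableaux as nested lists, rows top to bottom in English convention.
[[1, 4, 6, 8], [7], [9]]

In row 1, 6 replaces 7 (the leftmost entry greater than 6); 7 is bumped to row 2. In row 2, 7 replaces 9 (the leftmost entry greater than 7); 9 is bumped to row 3. 9 starts a new row 3. The new tableau is [[1, 4, 6, 8], [7], [9]].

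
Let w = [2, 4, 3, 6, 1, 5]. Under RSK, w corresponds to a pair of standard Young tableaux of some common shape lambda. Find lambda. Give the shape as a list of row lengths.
Row-insert each entry into an empty tableau.

After inserting 2: P = [[2]].
After inserting 4: P = [[2, 4]].
After inserting 3: P = [[2, 3], [4]].
After inserting 6: P = [[2, 3, 6], [4]].
After inserting 1: P = [[1, 3, 6], [2], [4]].
After inserting 5: P = [[1, 3, 5], [2, 6], [4]].

The final insertion tableau P = [[1, 3, 5], [2, 6], [4]] has shape [3, 2, 1].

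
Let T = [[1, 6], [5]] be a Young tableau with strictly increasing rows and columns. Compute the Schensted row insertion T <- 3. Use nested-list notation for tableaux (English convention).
In row 1, 3 replaces 6 (the leftmost entry greater than 3); 6 is bumped to row 2. 6 is appended to row 2. The new tableau is [[1, 3], [5, 6]].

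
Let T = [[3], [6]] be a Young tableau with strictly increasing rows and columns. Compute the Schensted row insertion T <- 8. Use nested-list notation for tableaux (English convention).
8 is larger than every entry of row 1, so it is appended to row 1. The new tableau is [[3, 8], [6]].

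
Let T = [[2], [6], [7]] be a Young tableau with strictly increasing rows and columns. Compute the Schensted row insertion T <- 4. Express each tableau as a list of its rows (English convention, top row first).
4 is larger than every entry of row 1, so it is appended to row 1. The new tableau is [[2, 4], [6], [7]].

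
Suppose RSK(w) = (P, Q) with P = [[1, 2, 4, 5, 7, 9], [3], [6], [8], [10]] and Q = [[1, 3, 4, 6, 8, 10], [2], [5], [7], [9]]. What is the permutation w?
Reverse the RSK construction: for i from n down to 1, find the cell of Q containing i, remove the entry at that cell from P, and reverse-bump it up through P; the value ejected from row 1 is w(i).

Step i=10: Q has 10 at row 1, column 6; remove that cell from P, ejecting 9. So w(10) = 9. P is now [[1, 2, 4, 5, 7], [3], [6], [8], [10]].
Step i=9: Q has 9 at row 5, column 1; remove 10 from row 5 of P and reverse-bump: 10 enters row 4 and ejects 8; 8 enters row 3 and ejects 6; 6 enters row 2 and ejects 3; 3 enters row 1 and ejects 2. So w(9) = 2. P is now [[1, 3, 4, 5, 7], [6], [8], [10]].
Step i=8: Q has 8 at row 1, column 5; remove that cell from P, ejecting 7. So w(8) = 7. P is now [[1, 3, 4, 5], [6], [8], [10]].
Step i=7: Q has 7 at row 4, column 1; remove 10 from row 4 of P and reverse-bump: 10 enters row 3 and ejects 8; 8 enters row 2 and ejects 6; 6 enters row 1 and ejects 5. So w(7) = 5. P is now [[1, 3, 4, 6], [8], [10]].
Step i=6: Q has 6 at row 1, column 4; remove that cell from P, ejecting 6. So w(6) = 6. P is now [[1, 3, 4], [8], [10]].
Step i=5: Q has 5 at row 3, column 1; remove 10 from row 3 of P and reverse-bump: 10 enters row 2 and ejects 8; 8 enters row 1 and ejects 4. So w(5) = 4. P is now [[1, 3, 8], [10]].
Step i=4: Q has 4 at row 1, column 3; remove that cell from P, ejecting 8. So w(4) = 8. P is now [[1, 3], [10]].
Step i=3: Q has 3 at row 1, column 2; remove that cell from P, ejecting 3. So w(3) = 3. P is now [[1], [10]].
Step i=2: Q has 2 at row 2, column 1; remove 10 from row 2 of P and reverse-bump: 10 enters row 1 and ejects 1. So w(2) = 1. P is now [[10]].
Step i=1: Q has 1 at row 1, column 1; remove that cell from P, ejecting 10. So w(1) = 10. P is now [].

So w = 10 1 3 8 4 6 5 7 2 9.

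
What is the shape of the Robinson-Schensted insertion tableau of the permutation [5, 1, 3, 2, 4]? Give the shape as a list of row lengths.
[3, 1, 1]

Row-insert each entry into an empty tableau.

After inserting 5: P = [[5]].
After inserting 1: P = [[1], [5]].
After inserting 3: P = [[1, 3], [5]].
After inserting 2: P = [[1, 2], [3], [5]].
After inserting 4: P = [[1, 2, 4], [3], [5]].

The final insertion tableau P = [[1, 2, 4], [3], [5]] has shape [3, 1, 1].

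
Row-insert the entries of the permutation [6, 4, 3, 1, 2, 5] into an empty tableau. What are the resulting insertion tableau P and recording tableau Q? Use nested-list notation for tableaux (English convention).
P = [[1, 2, 5], [3], [4], [6]], Q = [[1, 5, 6], [2], [3], [4]]

Insert each entry of the permutation into P by Schensted row insertion, recording in Q the position of each new cell.

Insert 6: appended to row 1. P = [[6]], Q = [[1]].
Insert 4: 4 bumps 6 from row 1; 6 starts row 2. P = [[4], [6]], Q = [[1], [2]].
Insert 3: 3 bumps 4 from row 1; 4 bumps 6 from row 2; 6 starts row 3. P = [[3], [4], [6]], Q = [[1], [2], [3]].
Insert 1: 1 bumps 3 from row 1; 3 bumps 4 from row 2; 4 bumps 6 from row 3; 6 starts row 4. P = [[1], [3], [4], [6]], Q = [[1], [2], [3], [4]].
Insert 2: appended to row 1. P = [[1, 2], [3], [4], [6]], Q = [[1, 5], [2], [3], [4]].
Insert 5: appended to row 1. P = [[1, 2, 5], [3], [4], [6]], Q = [[1, 5, 6], [2], [3], [4]].

So P = [[1, 2, 5], [3], [4], [6]], Q = [[1, 5, 6], [2], [3], [4]].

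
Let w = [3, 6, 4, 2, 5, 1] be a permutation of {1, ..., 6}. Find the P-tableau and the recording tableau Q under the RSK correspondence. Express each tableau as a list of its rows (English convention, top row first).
P = [[1, 4, 5], [2], [3], [6]], Q = [[1, 2, 5], [3], [4], [6]]

Insert each entry of the permutation into P by Schensted row insertion, recording in Q the position of each new cell.

Insert 3: appended to row 1. P = [[3]].
Insert 6: appended to row 1. P = [[3, 6]].
Insert 4: 4 bumps 6 from row 1; 6 starts row 2. P = [[3, 4], [6]].
Insert 2: 2 bumps 3 from row 1; 3 bumps 6 from row 2; 6 starts row 3. P = [[2, 4], [3], [6]].
Insert 5: appended to row 1. P = [[2, 4, 5], [3], [6]].
Insert 1: 1 bumps 2 from row 1; 2 bumps 3 from row 2; 3 bumps 6 from row 3; 6 starts row 4. P = [[1, 4, 5], [2], [3], [6]].

So P = [[1, 4, 5], [2], [3], [6]], Q = [[1, 2, 5], [3], [4], [6]].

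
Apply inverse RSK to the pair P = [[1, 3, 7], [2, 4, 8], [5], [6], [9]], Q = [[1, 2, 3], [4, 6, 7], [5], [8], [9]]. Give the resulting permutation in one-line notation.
2 6 9 8 1 5 7 4 3

Reverse the RSK construction: for i from n down to 1, find the cell of Q containing i, remove the entry at that cell from P, and reverse-bump it up through P; the value ejected from row 1 is w(i).

Step i=9: Q has 9 at row 5, column 1; remove 9 from row 5 of P and reverse-bump: 9 enters row 4 and ejects 6; 6 enters row 3 and ejects 5; 5 enters row 2 and ejects 4; 4 enters row 1 and ejects 3. So w(9) = 3. P is now [[1, 4, 7], [2, 5, 8], [6], [9]].
Step i=8: Q has 8 at row 4, column 1; remove 9 from row 4 of P and reverse-bump: 9 enters row 3 and ejects 6; 6 enters row 2 and ejects 5; 5 enters row 1 and ejects 4. So w(8) = 4. P is now [[1, 5, 7], [2, 6, 8], [9]].
Step i=7: Q has 7 at row 2, column 3; remove 8 from row 2 of P and reverse-bump: 8 enters row 1 and ejects 7. So w(7) = 7. P is now [[1, 5, 8], [2, 6], [9]].
Step i=6: Q has 6 at row 2, column 2; remove 6 from row 2 of P and reverse-bump: 6 enters row 1 and ejects 5. So w(6) = 5. P is now [[1, 6, 8], [2], [9]].
Step i=5: Q has 5 at row 3, column 1; remove 9 from row 3 of P and reverse-bump: 9 enters row 2 and ejects 2; 2 enters row 1 and ejects 1. So w(5) = 1. P is now [[2, 6, 8], [9]].
Step i=4: Q has 4 at row 2, column 1; remove 9 from row 2 of P and reverse-bump: 9 enters row 1 and ejects 8. So w(4) = 8. P is now [[2, 6, 9]].
Step i=3: Q has 3 at row 1, column 3; remove that cell from P, ejecting 9. So w(3) = 9. P is now [[2, 6]].
Step i=2: Q has 2 at row 1, column 2; remove that cell from P, ejecting 6. So w(2) = 6. P is now [[2]].
Step i=1: Q has 1 at row 1, column 1; remove that cell from P, ejecting 2. So w(1) = 2. P is now [].

So w = 2 6 9 8 1 5 7 4 3.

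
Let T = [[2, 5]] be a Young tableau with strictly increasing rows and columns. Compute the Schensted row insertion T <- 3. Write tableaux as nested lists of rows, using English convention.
[[2, 3], [5]]

In row 1, 3 replaces 5 (the leftmost entry greater than 3); 5 is bumped to row 2. 5 starts a new row 2. The new tableau is [[2, 3], [5]].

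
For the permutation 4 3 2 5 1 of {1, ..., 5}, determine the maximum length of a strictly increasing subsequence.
2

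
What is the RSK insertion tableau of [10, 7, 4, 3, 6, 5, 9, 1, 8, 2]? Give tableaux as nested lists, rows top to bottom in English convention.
P = [[1, 2, 8], [3, 5, 9], [4, 6], [7], [10]]

Insert 10: appended to row 1. P = [[10]].
Insert 7: 7 bumps 10 from row 1; 10 starts row 2. P = [[7], [10]].
Insert 4: 4 bumps 7 from row 1; 7 bumps 10 from row 2; 10 starts row 3. P = [[4], [7], [10]].
Insert 3: 3 bumps 4 from row 1; 4 bumps 7 from row 2; 7 bumps 10 from row 3; 10 starts row 4. P = [[3], [4], [7], [10]].
Insert 6: appended to row 1. P = [[3, 6], [4], [7], [10]].
Insert 5: 5 bumps 6 from row 1; 6 appends to row 2. P = [[3, 5], [4, 6], [7], [10]].
Insert 9: appended to row 1. P = [[3, 5, 9], [4, 6], [7], [10]].
Insert 1: 1 bumps 3 from row 1; 3 bumps 4 from row 2; 4 bumps 7 from row 3; 7 bumps 10 from row 4; 10 starts row 5. P = [[1, 5, 9], [3, 6], [4], [7], [10]].
Insert 8: 8 bumps 9 from row 1; 9 appends to row 2. P = [[1, 5, 8], [3, 6, 9], [4], [7], [10]].
Insert 2: 2 bumps 5 from row 1; 5 bumps 6 from row 2; 6 appends to row 3. P = [[1, 2, 8], [3, 5, 9], [4, 6], [7], [10]].

So P = [[1, 2, 8], [3, 5, 9], [4, 6], [7], [10]].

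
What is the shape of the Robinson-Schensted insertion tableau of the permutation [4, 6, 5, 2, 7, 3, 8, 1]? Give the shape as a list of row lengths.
[4, 2, 1, 1]

RSK row insertion gives P = [[1, 3, 7, 8], [2, 5], [4], [6]], which has shape [4, 2, 1, 1].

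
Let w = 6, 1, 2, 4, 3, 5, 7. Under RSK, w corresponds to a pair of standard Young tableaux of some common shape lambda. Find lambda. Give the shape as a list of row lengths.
Row-insert each entry into an empty tableau.

After inserting 6: P = [[6]].
After inserting 1: P = [[1], [6]].
After inserting 2: P = [[1, 2], [6]].
After inserting 4: P = [[1, 2, 4], [6]].
After inserting 3: P = [[1, 2, 3], [4], [6]].
After inserting 5: P = [[1, 2, 3, 5], [4], [6]].
After inserting 7: P = [[1, 2, 3, 5, 7], [4], [6]].

The final insertion tableau P = [[1, 2, 3, 5, 7], [4], [6]] has shape [5, 1, 1].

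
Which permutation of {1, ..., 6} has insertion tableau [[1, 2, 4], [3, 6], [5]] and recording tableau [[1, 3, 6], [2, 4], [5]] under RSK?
5 1 6 3 2 4

Reverse the RSK construction: for i from n down to 1, find the cell of Q containing i, remove the entry at that cell from P, and reverse-bump it up through P; the value ejected from row 1 is w(i).

Step i=6: Q has 6 at row 1, column 3; remove that cell from P, ejecting 4. So w(6) = 4. P is now [[1, 2], [3, 6], [5]].
Step i=5: Q has 5 at row 3, column 1; remove 5 from row 3 of P and reverse-bump: 5 enters row 2 and ejects 3; 3 enters row 1 and ejects 2. So w(5) = 2. P is now [[1, 3], [5, 6]].
Step i=4: Q has 4 at row 2, column 2; remove 6 from row 2 of P and reverse-bump: 6 enters row 1 and ejects 3. So w(4) = 3. P is now [[1, 6], [5]].
Step i=3: Q has 3 at row 1, column 2; remove that cell from P, ejecting 6. So w(3) = 6. P is now [[1], [5]].
Step i=2: Q has 2 at row 2, column 1; remove 5 from row 2 of P and reverse-bump: 5 enters row 1 and ejects 1. So w(2) = 1. P is now [[5]].
Step i=1: Q has 1 at row 1, column 1; remove that cell from P, ejecting 5. So w(1) = 5. P is now [].

So w = 5 1 6 3 2 4.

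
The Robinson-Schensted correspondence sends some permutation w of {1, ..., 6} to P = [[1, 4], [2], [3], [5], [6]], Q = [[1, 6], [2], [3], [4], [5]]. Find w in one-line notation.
6 5 3 2 1 4

Reverse the RSK construction: for i from n down to 1, find the cell of Q containing i, remove the entry at that cell from P, and reverse-bump it up through P; the value ejected from row 1 is w(i).

Step i=6: Q has 6 at row 1, column 2; remove that cell from P, ejecting 4. So w(6) = 4. P is now [[1], [2], [3], [5], [6]].
Step i=5: Q has 5 at row 5, column 1; remove 6 from row 5 of P and reverse-bump: 6 enters row 4 and ejects 5; 5 enters row 3 and ejects 3; 3 enters row 2 and ejects 2; 2 enters row 1 and ejects 1. So w(5) = 1. P is now [[2], [3], [5], [6]].
Step i=4: Q has 4 at row 4, column 1; remove 6 from row 4 of P and reverse-bump: 6 enters row 3 and ejects 5; 5 enters row 2 and ejects 3; 3 enters row 1 and ejects 2. So w(4) = 2. P is now [[3], [5], [6]].
Step i=3: Q has 3 at row 3, column 1; remove 6 from row 3 of P and reverse-bump: 6 enters row 2 and ejects 5; 5 enters row 1 and ejects 3. So w(3) = 3. P is now [[5], [6]].
Step i=2: Q has 2 at row 2, column 1; remove 6 from row 2 of P and reverse-bump: 6 enters row 1 and ejects 5. So w(2) = 5. P is now [[6]].
Step i=1: Q has 1 at row 1, column 1; remove that cell from P, ejecting 6. So w(1) = 6. P is now [].

So w = 6 5 3 2 1 4.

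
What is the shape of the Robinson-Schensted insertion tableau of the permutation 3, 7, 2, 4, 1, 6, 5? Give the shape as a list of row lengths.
RSK row insertion gives P = [[1, 4, 5], [2, 6], [3, 7]], which has shape [3, 2, 2].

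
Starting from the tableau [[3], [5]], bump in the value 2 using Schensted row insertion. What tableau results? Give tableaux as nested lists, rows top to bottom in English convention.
In row 1, 2 replaces 3 (the leftmost entry greater than 2); 3 is bumped to row 2. In row 2, 3 replaces 5 (the leftmost entry greater than 3); 5 is bumped to row 3. 5 starts a new row 3. The new tableau is [[2], [3], [5]].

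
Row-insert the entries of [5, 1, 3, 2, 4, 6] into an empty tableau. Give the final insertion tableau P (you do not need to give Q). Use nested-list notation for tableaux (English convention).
Insert 5: appended to row 1. P = [[5]].
Insert 1: 1 bumps 5 from row 1; 5 starts row 2. P = [[1], [5]].
Insert 3: appended to row 1. P = [[1, 3], [5]].
Insert 2: 2 bumps 3 from row 1; 3 bumps 5 from row 2; 5 starts row 3. P = [[1, 2], [3], [5]].
Insert 4: appended to row 1. P = [[1, 2, 4], [3], [5]].
Insert 6: appended to row 1. P = [[1, 2, 4, 6], [3], [5]].

So P = [[1, 2, 4, 6], [3], [5]].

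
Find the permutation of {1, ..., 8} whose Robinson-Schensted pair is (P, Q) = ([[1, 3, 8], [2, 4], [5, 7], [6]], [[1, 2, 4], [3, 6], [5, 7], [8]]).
6 7 2 8 1 5 4 3

Reverse RSK: for i = n, n-1, ..., 1, locate i in Q, remove the corresponding corner cell from P, and reverse-bump its entry up through P; the value ejected from row 1 is w(i).

So w = 6 7 2 8 1 5 4 3.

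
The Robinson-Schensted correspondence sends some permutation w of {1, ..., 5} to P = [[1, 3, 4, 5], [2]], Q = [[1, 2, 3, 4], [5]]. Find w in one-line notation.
2 3 4 5 1

Reverse the RSK construction: for i from n down to 1, find the cell of Q containing i, remove the entry at that cell from P, and reverse-bump it up through P; the value ejected from row 1 is w(i).

Step i=5: Q has 5 at row 2, column 1; remove 2 from row 2 of P and reverse-bump: 2 enters row 1 and ejects 1. So w(5) = 1. P is now [[2, 3, 4, 5]].
Step i=4: Q has 4 at row 1, column 4; remove that cell from P, ejecting 5. So w(4) = 5. P is now [[2, 3, 4]].
Step i=3: Q has 3 at row 1, column 3; remove that cell from P, ejecting 4. So w(3) = 4. P is now [[2, 3]].
Step i=2: Q has 2 at row 1, column 2; remove that cell from P, ejecting 3. So w(2) = 3. P is now [[2]].
Step i=1: Q has 1 at row 1, column 1; remove that cell from P, ejecting 2. So w(1) = 2. P is now [].

So w = 2 3 4 5 1.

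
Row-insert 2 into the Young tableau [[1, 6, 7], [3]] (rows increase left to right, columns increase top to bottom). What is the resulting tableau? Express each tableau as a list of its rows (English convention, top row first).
[[1, 2, 7], [3, 6]]

In row 1, 2 replaces 6 (the leftmost entry greater than 2); 6 is bumped to row 2. 6 is appended to row 2. The new tableau is [[1, 2, 7], [3, 6]].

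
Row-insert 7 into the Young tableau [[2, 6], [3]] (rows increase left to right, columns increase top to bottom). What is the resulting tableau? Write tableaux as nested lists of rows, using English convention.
7 is larger than every entry of row 1, so it is appended to row 1. The new tableau is [[2, 6, 7], [3]].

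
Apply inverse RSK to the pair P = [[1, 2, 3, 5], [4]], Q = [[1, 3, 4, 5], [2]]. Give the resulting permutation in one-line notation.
Reverse the RSK construction: for i from n down to 1, find the cell of Q containing i, remove the entry at that cell from P, and reverse-bump it up through P; the value ejected from row 1 is w(i).

Step i=5: Q has 5 at row 1, column 4; remove that cell from P, ejecting 5. So w(5) = 5. P is now [[1, 2, 3], [4]].
Step i=4: Q has 4 at row 1, column 3; remove that cell from P, ejecting 3. So w(4) = 3. P is now [[1, 2], [4]].
Step i=3: Q has 3 at row 1, column 2; remove that cell from P, ejecting 2. So w(3) = 2. P is now [[1], [4]].
Step i=2: Q has 2 at row 2, column 1; remove 4 from row 2 of P and reverse-bump: 4 enters row 1 and ejects 1. So w(2) = 1. P is now [[4]].
Step i=1: Q has 1 at row 1, column 1; remove that cell from P, ejecting 4. So w(1) = 4. P is now [].

So w = 4 1 2 3 5.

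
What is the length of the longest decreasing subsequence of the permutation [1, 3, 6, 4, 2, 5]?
3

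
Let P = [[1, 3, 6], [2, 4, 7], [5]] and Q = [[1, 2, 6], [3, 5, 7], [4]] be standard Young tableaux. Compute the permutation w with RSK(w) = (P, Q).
2 5 4 1 3 7 6

Reverse the RSK construction: for i from n down to 1, find the cell of Q containing i, remove the entry at that cell from P, and reverse-bump it up through P; the value ejected from row 1 is w(i).

Step i=7: Q has 7 at row 2, column 3; remove 7 from row 2 of P and reverse-bump: 7 enters row 1 and ejects 6. So w(7) = 6. P is now [[1, 3, 7], [2, 4], [5]].
Step i=6: Q has 6 at row 1, column 3; remove that cell from P, ejecting 7. So w(6) = 7. P is now [[1, 3], [2, 4], [5]].
Step i=5: Q has 5 at row 2, column 2; remove 4 from row 2 of P and reverse-bump: 4 enters row 1 and ejects 3. So w(5) = 3. P is now [[1, 4], [2], [5]].
Step i=4: Q has 4 at row 3, column 1; remove 5 from row 3 of P and reverse-bump: 5 enters row 2 and ejects 2; 2 enters row 1 and ejects 1. So w(4) = 1. P is now [[2, 4], [5]].
Step i=3: Q has 3 at row 2, column 1; remove 5 from row 2 of P and reverse-bump: 5 enters row 1 and ejects 4. So w(3) = 4. P is now [[2, 5]].
Step i=2: Q has 2 at row 1, column 2; remove that cell from P, ejecting 5. So w(2) = 5. P is now [[2]].
Step i=1: Q has 1 at row 1, column 1; remove that cell from P, ejecting 2. So w(1) = 2. P is now [].

So w = 2 5 4 1 3 7 6.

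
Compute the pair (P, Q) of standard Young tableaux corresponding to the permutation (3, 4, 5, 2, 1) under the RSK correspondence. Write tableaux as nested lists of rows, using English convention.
P = [[1, 4, 5], [2], [3]], Q = [[1, 2, 3], [4], [5]]

Insert each entry of the permutation into P by Schensted row insertion, recording in Q the position of each new cell.

After inserting 3: P = [[3]].
After inserting 4: P = [[3, 4]].
After inserting 5: P = [[3, 4, 5]].
After inserting 2: P = [[2, 4, 5], [3]].
After inserting 1: P = [[1, 4, 5], [2], [3]].

So P = [[1, 4, 5], [2], [3]], Q = [[1, 2, 3], [4], [5]].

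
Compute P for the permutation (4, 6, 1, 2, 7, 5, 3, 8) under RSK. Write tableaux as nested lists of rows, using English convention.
P = [[1, 2, 3, 8], [4, 5, 7], [6]]

Insert 4: appended to row 1. P = [[4]].
Insert 6: appended to row 1. P = [[4, 6]].
Insert 1: 1 bumps 4 from row 1; 4 starts row 2. P = [[1, 6], [4]].
Insert 2: 2 bumps 6 from row 1; 6 appends to row 2. P = [[1, 2], [4, 6]].
Insert 7: appended to row 1. P = [[1, 2, 7], [4, 6]].
Insert 5: 5 bumps 7 from row 1; 7 appends to row 2. P = [[1, 2, 5], [4, 6, 7]].
Insert 3: 3 bumps 5 from row 1; 5 bumps 6 from row 2; 6 starts row 3. P = [[1, 2, 3], [4, 5, 7], [6]].
Insert 8: appended to row 1. P = [[1, 2, 3, 8], [4, 5, 7], [6]].

So P = [[1, 2, 3, 8], [4, 5, 7], [6]].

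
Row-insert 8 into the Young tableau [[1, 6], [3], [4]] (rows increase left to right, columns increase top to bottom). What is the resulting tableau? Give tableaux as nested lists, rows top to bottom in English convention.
[[1, 6, 8], [3], [4]]

8 is larger than every entry of row 1, so it is appended to row 1. The new tableau is [[1, 6, 8], [3], [4]].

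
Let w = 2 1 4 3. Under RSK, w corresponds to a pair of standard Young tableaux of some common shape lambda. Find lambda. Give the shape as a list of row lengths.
Row-insert each entry into an empty tableau.

After inserting 2: P = [[2]].
After inserting 1: P = [[1], [2]].
After inserting 4: P = [[1, 4], [2]].
After inserting 3: P = [[1, 3], [2, 4]].

The final insertion tableau P = [[1, 3], [2, 4]] has shape [2, 2].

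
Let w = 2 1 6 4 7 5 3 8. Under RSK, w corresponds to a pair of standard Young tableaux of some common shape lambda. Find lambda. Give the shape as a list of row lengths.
[4, 3, 1]

RSK row insertion gives P = [[1, 3, 5, 8], [2, 4, 7], [6]], which has shape [4, 3, 1].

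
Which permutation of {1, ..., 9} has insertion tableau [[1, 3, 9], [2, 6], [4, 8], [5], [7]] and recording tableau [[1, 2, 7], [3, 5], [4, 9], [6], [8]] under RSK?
7 8 5 4 6 2 9 1 3

Reverse the RSK construction: for i from n down to 1, find the cell of Q containing i, remove the entry at that cell from P, and reverse-bump it up through P; the value ejected from row 1 is w(i).

Step i=9: Q has 9 at row 3, column 2; remove 8 from row 3 of P and reverse-bump: 8 enters row 2 and ejects 6; 6 enters row 1 and ejects 3. So w(9) = 3. P is now [[1, 6, 9], [2, 8], [4], [5], [7]].
Step i=8: Q has 8 at row 5, column 1; remove 7 from row 5 of P and reverse-bump: 7 enters row 4 and ejects 5; 5 enters row 3 and ejects 4; 4 enters row 2 and ejects 2; 2 enters row 1 and ejects 1. So w(8) = 1. P is now [[2, 6, 9], [4, 8], [5], [7]].
Step i=7: Q has 7 at row 1, column 3; remove that cell from P, ejecting 9. So w(7) = 9. P is now [[2, 6], [4, 8], [5], [7]].
Step i=6: Q has 6 at row 4, column 1; remove 7 from row 4 of P and reverse-bump: 7 enters row 3 and ejects 5; 5 enters row 2 and ejects 4; 4 enters row 1 and ejects 2. So w(6) = 2. P is now [[4, 6], [5, 8], [7]].
Step i=5: Q has 5 at row 2, column 2; remove 8 from row 2 of P and reverse-bump: 8 enters row 1 and ejects 6. So w(5) = 6. P is now [[4, 8], [5], [7]].
Step i=4: Q has 4 at row 3, column 1; remove 7 from row 3 of P and reverse-bump: 7 enters row 2 and ejects 5; 5 enters row 1 and ejects 4. So w(4) = 4. P is now [[5, 8], [7]].
Step i=3: Q has 3 at row 2, column 1; remove 7 from row 2 of P and reverse-bump: 7 enters row 1 and ejects 5. So w(3) = 5. P is now [[7, 8]].
Step i=2: Q has 2 at row 1, column 2; remove that cell from P, ejecting 8. So w(2) = 8. P is now [[7]].
Step i=1: Q has 1 at row 1, column 1; remove that cell from P, ejecting 7. So w(1) = 7. P is now [].

So w = 7 8 5 4 6 2 9 1 3.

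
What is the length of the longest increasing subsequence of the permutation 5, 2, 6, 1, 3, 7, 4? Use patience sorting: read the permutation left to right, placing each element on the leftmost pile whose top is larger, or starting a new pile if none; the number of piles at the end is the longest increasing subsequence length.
5: new pile. tops = [5]
2: onto pile 1 (replacing 5). tops = [2]
6: new pile. tops = [2, 6]
1: onto pile 1 (replacing 2). tops = [1, 6]
3: onto pile 2 (replacing 6). tops = [1, 3]
7: new pile. tops = [1, 3, 7]
4: onto pile 3 (replacing 7). tops = [1, 3, 4]

3 piles, so the longest increasing subsequence has length 3.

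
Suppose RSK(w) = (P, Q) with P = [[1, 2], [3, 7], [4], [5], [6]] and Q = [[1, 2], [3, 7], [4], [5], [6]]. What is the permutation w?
6 7 5 4 3 1 2

Reverse the RSK construction: for i from n down to 1, find the cell of Q containing i, remove the entry at that cell from P, and reverse-bump it up through P; the value ejected from row 1 is w(i).

Step i=7: Q has 7 at row 2, column 2; remove 7 from row 2 of P and reverse-bump: 7 enters row 1 and ejects 2. So w(7) = 2. P is now [[1, 7], [3], [4], [5], [6]].
Step i=6: Q has 6 at row 5, column 1; remove 6 from row 5 of P and reverse-bump: 6 enters row 4 and ejects 5; 5 enters row 3 and ejects 4; 4 enters row 2 and ejects 3; 3 enters row 1 and ejects 1. So w(6) = 1. P is now [[3, 7], [4], [5], [6]].
Step i=5: Q has 5 at row 4, column 1; remove 6 from row 4 of P and reverse-bump: 6 enters row 3 and ejects 5; 5 enters row 2 and ejects 4; 4 enters row 1 and ejects 3. So w(5) = 3. P is now [[4, 7], [5], [6]].
Step i=4: Q has 4 at row 3, column 1; remove 6 from row 3 of P and reverse-bump: 6 enters row 2 and ejects 5; 5 enters row 1 and ejects 4. So w(4) = 4. P is now [[5, 7], [6]].
Step i=3: Q has 3 at row 2, column 1; remove 6 from row 2 of P and reverse-bump: 6 enters row 1 and ejects 5. So w(3) = 5. P is now [[6, 7]].
Step i=2: Q has 2 at row 1, column 2; remove that cell from P, ejecting 7. So w(2) = 7. P is now [[6]].
Step i=1: Q has 1 at row 1, column 1; remove that cell from P, ejecting 6. So w(1) = 6. P is now [].

So w = 6 7 5 4 3 1 2.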